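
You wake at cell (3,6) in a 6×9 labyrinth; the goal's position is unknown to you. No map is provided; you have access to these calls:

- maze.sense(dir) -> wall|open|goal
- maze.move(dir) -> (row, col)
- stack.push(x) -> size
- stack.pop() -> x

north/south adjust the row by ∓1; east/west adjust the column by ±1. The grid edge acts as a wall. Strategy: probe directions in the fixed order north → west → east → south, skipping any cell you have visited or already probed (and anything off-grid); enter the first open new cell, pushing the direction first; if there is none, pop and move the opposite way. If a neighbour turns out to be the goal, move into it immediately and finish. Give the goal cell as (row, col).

Step: sense[dir→north]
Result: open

Step: push[x→north]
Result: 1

Step: move[dir→north]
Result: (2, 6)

Step: sense[dir→north]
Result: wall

Step: sense[dir→west]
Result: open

Step: push[x→west]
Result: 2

Step: move[dir→west]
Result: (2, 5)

Step: sense[dir→north]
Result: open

Step: push[x→north]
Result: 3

Step: move[dir→north]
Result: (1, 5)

Step: sense[dir→north]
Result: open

Step: push[x→north]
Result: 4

Step: move[dir→north]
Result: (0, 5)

Step: sense[dir→west]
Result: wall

Step: sense[dir→east]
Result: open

Step: push[x→east]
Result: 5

Step: move[dir→east]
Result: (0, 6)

Step: sense[dir→east]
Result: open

Step: push[x→east]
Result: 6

Step: move[dir→east]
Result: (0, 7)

Step: sense[dir→east]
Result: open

Step: push[x→east]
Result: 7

Step: move[dir→east]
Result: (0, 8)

Step: sense[dir→south]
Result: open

Step: push[x→south]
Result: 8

Step: move[dir→south]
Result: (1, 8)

Step: sense[dir→west]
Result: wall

Step: sense[dir→south]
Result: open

Step: push[x→south]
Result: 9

Step: move[dir→south]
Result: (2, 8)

Step: sense[dir→west]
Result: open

Step: push[x→west]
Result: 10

Step: move[dir→west]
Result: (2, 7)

Step: sense[dir→south]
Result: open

Step: push[x→south]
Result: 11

Step: move[dir→south]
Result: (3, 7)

Step: sense[dir→east]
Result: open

Step: push[x→east]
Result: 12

Step: move[dir→east]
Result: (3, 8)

Step: sense[dir→south]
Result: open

Step: push[x→south]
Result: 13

Step: move[dir→south]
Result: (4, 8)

Step: sense[dir→west]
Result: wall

Step: sense[dir→south]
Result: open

Step: push[x→south]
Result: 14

Step: move[dir→south]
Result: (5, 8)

Step: sense[dir→west]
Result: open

Step: push[x→west]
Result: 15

Step: move[dir→west]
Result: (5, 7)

Step: sense[dir→west]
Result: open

Step: push[x→west]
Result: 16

Step: move[dir→west]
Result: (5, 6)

Step: sense[dir→north]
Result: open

Step: push[x→north]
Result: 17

Step: move[dir→north]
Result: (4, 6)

Step: sense[dir→west]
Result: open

Step: push[x→west]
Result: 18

Step: move[dir→west]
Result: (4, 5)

Step: sense[dir→north]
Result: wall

Step: sense[dir→west]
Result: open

Step: push[x→west]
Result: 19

Step: move[dir→west]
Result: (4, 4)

Step: sense[dir→north]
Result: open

Step: push[x→north]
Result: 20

Step: move[dir→north]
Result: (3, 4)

Step: sense[dir→north]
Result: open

Step: push[x→north]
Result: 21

Step: move[dir→north]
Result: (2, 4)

Step: sense[dir→north]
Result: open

Step: push[x→north]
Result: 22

Step: move[dir→north]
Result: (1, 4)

Step: sense[dir→west]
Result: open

Step: push[x→west]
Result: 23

Step: move[dir→west]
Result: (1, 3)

Step: sense[dir→north]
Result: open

Step: push[x→north]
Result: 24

Step: move[dir→north]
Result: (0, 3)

Step: sense[dir→west]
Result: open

Step: push[x→west]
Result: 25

Step: move[dir→west]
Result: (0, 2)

Step: sense[dir→west]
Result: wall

Step: sense[dir→south]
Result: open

Step: push[x→south]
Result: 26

Step: move[dir→south]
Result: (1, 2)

Step: sense[dir→west]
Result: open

Step: push[x→west]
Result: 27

Step: move[dir→west]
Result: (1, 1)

Step: sense[dir→west]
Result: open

Step: push[x→west]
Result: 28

Step: move[dir→west]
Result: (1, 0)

Step: sense[dir→north]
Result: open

Step: push[x→north]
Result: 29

Step: move[dir→north]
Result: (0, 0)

Step: pop[]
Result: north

Step: move[dir→south]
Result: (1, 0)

Step: sense[dir→south]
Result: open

Step: push[x→south]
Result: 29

Step: move[dir→south]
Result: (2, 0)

Step: sense[dir→east]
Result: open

Step: push[x→east]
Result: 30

Step: move[dir→east]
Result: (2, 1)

Step: sense[dir→east]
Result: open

Step: push[x→east]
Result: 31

Step: move[dir→east]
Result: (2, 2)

Step: sense[dir→east]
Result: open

Step: push[x→east]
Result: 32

Step: move[dir→east]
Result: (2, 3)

Step: sense[dir→south]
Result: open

Step: push[x→south]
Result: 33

Step: move[dir→south]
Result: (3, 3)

Step: sense[dir→west]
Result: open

Step: push[x→west]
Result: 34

Step: move[dir→west]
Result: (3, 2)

Step: sense[dir→west]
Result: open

Step: push[x→west]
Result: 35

Step: move[dir→west]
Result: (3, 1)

Step: sense[dir→west]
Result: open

Step: push[x→west]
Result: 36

Step: move[dir→west]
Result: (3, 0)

Step: sense[dir→south]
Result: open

Step: push[x→south]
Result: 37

Step: move[dir→south]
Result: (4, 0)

Step: sense[dir→east]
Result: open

Step: push[x→east]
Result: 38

Step: move[dir→east]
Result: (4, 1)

Step: sense[dir→east]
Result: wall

Step: sense[dir→south]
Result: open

Step: push[x→south]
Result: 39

Step: move[dir→south]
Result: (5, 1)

Step: sense[dir→west]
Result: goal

Step: move[dir→west]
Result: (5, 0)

Answer: (5, 0)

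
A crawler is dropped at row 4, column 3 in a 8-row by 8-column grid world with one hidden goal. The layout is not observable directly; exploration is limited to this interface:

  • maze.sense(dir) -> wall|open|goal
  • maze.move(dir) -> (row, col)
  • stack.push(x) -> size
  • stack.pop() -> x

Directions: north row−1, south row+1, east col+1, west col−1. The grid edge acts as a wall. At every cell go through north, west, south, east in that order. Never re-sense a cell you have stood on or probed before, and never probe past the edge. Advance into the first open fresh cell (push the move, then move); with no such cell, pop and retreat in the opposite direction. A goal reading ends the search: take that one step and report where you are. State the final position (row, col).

-> sense(dir→north)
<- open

-> push(x→north)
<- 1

-> move(dir→north)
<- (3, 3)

-> sense(dir→north)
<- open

-> push(x→north)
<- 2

-> move(dir→north)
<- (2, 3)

-> sense(dir→north)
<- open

-> push(x→north)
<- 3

-> move(dir→north)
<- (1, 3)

-> sense(dir→north)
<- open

-> push(x→north)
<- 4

-> move(dir→north)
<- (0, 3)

-> sense(dir→west)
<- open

-> push(x→west)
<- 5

-> move(dir→west)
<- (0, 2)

-> sense(dir→west)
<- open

-> push(x→west)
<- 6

-> move(dir→west)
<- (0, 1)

-> sense(dir→west)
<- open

-> push(x→west)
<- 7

-> move(dir→west)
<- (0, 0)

-> sense(dir→south)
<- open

-> push(x→south)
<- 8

-> move(dir→south)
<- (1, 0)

-> sense(dir→south)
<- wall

-> sense(dir→east)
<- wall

-> pop()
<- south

-> move(dir→north)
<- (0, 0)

-> pop()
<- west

-> move(dir→east)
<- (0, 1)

-> pop()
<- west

-> move(dir→east)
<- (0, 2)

-> sense(dir→south)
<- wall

-> pop()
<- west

-> move(dir→east)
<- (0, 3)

-> sense(dir→east)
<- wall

-> pop()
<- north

-> move(dir→south)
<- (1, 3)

-> sense(dir→east)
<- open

-> push(x→east)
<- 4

-> move(dir→east)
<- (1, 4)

-> sense(dir→south)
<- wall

-> sense(dir→east)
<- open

-> push(x→east)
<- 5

-> move(dir→east)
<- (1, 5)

-> sense(dir→north)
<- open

-> push(x→north)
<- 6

-> move(dir→north)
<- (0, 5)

-> sense(dir→east)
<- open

-> push(x→east)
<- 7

-> move(dir→east)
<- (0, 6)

-> sense(dir→south)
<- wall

-> sense(dir→east)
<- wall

-> pop()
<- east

-> move(dir→west)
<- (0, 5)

-> pop()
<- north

-> move(dir→south)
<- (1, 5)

-> sense(dir→south)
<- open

-> push(x→south)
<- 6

-> move(dir→south)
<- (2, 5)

-> sense(dir→south)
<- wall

-> sense(dir→east)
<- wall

-> pop()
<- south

-> move(dir→north)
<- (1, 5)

-> pop()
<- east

-> move(dir→west)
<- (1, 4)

-> pop()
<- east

-> move(dir→west)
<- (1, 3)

-> pop()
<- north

-> move(dir→south)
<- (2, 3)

-> sense(dir→west)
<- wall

-> pop()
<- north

-> move(dir→south)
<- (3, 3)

-> sense(dir→west)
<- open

-> push(x→west)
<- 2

-> move(dir→west)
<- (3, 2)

-> sense(dir→west)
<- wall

-> sense(dir→south)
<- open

-> push(x→south)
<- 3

-> move(dir→south)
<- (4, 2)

-> sense(dir→west)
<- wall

-> sense(dir→south)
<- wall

-> pop()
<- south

-> move(dir→north)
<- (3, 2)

-> pop()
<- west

-> move(dir→east)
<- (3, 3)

-> sense(dir→east)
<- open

-> push(x→east)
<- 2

-> move(dir→east)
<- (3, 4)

-> sense(dir→south)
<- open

-> push(x→south)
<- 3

-> move(dir→south)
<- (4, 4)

-> sense(dir→south)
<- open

-> push(x→south)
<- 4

-> move(dir→south)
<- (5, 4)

-> sense(dir→west)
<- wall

-> sense(dir→south)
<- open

-> push(x→south)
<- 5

-> move(dir→south)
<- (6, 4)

-> sense(dir→west)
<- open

-> push(x→west)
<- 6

-> move(dir→west)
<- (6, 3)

-> sense(dir→west)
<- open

-> push(x→west)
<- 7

-> move(dir→west)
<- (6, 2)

-> sense(dir→west)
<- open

-> push(x→west)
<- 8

-> move(dir→west)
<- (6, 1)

-> sense(dir→north)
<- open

-> push(x→north)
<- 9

-> move(dir→north)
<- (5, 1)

-> sense(dir→west)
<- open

-> push(x→west)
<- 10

-> move(dir→west)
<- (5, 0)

-> sense(dir→north)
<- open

-> push(x→north)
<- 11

-> move(dir→north)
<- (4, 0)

-> sense(dir→north)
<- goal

-> move(dir→north)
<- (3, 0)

Answer: (3, 0)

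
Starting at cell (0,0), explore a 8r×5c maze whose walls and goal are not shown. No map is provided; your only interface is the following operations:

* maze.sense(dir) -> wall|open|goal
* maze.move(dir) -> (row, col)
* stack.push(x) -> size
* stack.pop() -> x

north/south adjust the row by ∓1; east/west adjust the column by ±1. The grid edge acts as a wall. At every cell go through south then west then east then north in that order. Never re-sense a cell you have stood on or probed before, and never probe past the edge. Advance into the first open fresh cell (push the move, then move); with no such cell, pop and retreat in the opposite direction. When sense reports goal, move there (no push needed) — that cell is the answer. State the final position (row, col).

CALL maze.sense[dir: south]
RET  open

CALL stack.push[x: south]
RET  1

CALL maze.move[dir: south]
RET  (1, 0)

CALL maze.sense[dir: south]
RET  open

CALL stack.push[x: south]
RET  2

CALL maze.move[dir: south]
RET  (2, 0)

CALL maze.sense[dir: south]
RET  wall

CALL maze.sense[dir: east]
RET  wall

CALL stack.pop[]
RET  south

CALL maze.move[dir: north]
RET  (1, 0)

CALL maze.sense[dir: east]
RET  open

CALL stack.push[x: east]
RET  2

CALL maze.move[dir: east]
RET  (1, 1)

CALL maze.sense[dir: east]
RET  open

CALL stack.push[x: east]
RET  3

CALL maze.move[dir: east]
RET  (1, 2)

CALL maze.sense[dir: south]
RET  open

CALL stack.push[x: south]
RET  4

CALL maze.move[dir: south]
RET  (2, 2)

CALL maze.sense[dir: south]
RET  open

CALL stack.push[x: south]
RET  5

CALL maze.move[dir: south]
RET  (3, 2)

CALL maze.sense[dir: south]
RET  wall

CALL maze.sense[dir: west]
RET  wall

CALL maze.sense[dir: east]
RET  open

CALL stack.push[x: east]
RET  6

CALL maze.move[dir: east]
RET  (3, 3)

CALL maze.sense[dir: south]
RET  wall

CALL maze.sense[dir: east]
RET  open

CALL stack.push[x: east]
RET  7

CALL maze.move[dir: east]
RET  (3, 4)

CALL maze.sense[dir: south]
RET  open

CALL stack.push[x: south]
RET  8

CALL maze.move[dir: south]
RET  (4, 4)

CALL maze.sense[dir: south]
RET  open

CALL stack.push[x: south]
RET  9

CALL maze.move[dir: south]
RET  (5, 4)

CALL maze.sense[dir: south]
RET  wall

CALL maze.sense[dir: west]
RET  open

CALL stack.push[x: west]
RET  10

CALL maze.move[dir: west]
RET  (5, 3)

CALL maze.sense[dir: south]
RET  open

CALL stack.push[x: south]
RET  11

CALL maze.move[dir: south]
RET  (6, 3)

CALL maze.sense[dir: south]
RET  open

CALL stack.push[x: south]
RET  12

CALL maze.move[dir: south]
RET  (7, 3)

CALL maze.sense[dir: west]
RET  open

CALL stack.push[x: west]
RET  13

CALL maze.move[dir: west]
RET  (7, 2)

CALL maze.sense[dir: west]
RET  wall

CALL maze.sense[dir: north]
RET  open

CALL stack.push[x: north]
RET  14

CALL maze.move[dir: north]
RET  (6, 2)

CALL maze.sense[dir: west]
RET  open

CALL stack.push[x: west]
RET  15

CALL maze.move[dir: west]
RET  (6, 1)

CALL maze.sense[dir: west]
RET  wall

CALL maze.sense[dir: north]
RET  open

CALL stack.push[x: north]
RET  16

CALL maze.move[dir: north]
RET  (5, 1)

CALL maze.sense[dir: west]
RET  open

CALL stack.push[x: west]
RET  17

CALL maze.move[dir: west]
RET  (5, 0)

CALL maze.sense[dir: north]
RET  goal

CALL maze.move[dir: north]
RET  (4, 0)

Answer: (4, 0)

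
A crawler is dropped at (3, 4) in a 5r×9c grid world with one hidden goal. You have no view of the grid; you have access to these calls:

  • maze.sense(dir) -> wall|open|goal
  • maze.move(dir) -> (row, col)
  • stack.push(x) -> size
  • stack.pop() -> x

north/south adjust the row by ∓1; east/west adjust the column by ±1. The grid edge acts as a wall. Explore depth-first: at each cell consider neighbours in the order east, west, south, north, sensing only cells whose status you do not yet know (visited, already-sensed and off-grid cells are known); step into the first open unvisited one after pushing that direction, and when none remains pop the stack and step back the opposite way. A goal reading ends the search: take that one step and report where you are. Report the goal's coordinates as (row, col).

>>> maze.sense east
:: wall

>>> maze.sense west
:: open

>>> stack.push west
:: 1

>>> maze.move west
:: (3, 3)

>>> maze.sense west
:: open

>>> stack.push west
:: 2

>>> maze.move west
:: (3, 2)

>>> maze.sense west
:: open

>>> stack.push west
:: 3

>>> maze.move west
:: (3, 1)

>>> maze.sense west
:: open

>>> stack.push west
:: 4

>>> maze.move west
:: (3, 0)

>>> maze.sense south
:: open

>>> stack.push south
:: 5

>>> maze.move south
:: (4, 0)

>>> maze.sense east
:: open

>>> stack.push east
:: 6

>>> maze.move east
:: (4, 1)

>>> maze.sense east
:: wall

>>> stack.pop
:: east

>>> maze.move west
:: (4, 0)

>>> stack.pop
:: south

>>> maze.move north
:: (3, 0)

>>> maze.sense north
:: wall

>>> stack.pop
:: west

>>> maze.move east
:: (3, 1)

>>> maze.sense north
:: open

>>> stack.push north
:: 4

>>> maze.move north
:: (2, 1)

>>> maze.sense east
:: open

>>> stack.push east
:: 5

>>> maze.move east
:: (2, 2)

>>> maze.sense east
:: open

>>> stack.push east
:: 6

>>> maze.move east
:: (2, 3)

>>> maze.sense east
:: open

>>> stack.push east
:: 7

>>> maze.move east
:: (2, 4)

>>> maze.sense east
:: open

>>> stack.push east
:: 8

>>> maze.move east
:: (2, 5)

>>> maze.sense east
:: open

>>> stack.push east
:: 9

>>> maze.move east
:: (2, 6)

>>> maze.sense east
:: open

>>> stack.push east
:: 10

>>> maze.move east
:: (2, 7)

>>> maze.sense east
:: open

>>> stack.push east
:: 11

>>> maze.move east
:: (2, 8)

>>> maze.sense south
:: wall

>>> maze.sense north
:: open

>>> stack.push north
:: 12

>>> maze.move north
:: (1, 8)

>>> maze.sense west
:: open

>>> stack.push west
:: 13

>>> maze.move west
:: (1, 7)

>>> maze.sense west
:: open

>>> stack.push west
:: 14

>>> maze.move west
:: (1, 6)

>>> maze.sense west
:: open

>>> stack.push west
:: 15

>>> maze.move west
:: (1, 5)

>>> maze.sense west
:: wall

>>> maze.sense north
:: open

>>> stack.push north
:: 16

>>> maze.move north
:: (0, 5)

>>> maze.sense east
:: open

>>> stack.push east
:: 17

>>> maze.move east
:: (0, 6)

>>> maze.sense east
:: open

>>> stack.push east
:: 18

>>> maze.move east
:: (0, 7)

>>> maze.sense east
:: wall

>>> stack.pop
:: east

>>> maze.move west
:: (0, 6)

>>> stack.pop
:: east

>>> maze.move west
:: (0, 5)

>>> maze.sense west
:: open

>>> stack.push west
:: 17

>>> maze.move west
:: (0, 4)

>>> maze.sense west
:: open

>>> stack.push west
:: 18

>>> maze.move west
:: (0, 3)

>>> maze.sense west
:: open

>>> stack.push west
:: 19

>>> maze.move west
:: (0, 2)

>>> maze.sense west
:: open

>>> stack.push west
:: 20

>>> maze.move west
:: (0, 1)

>>> maze.sense west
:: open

>>> stack.push west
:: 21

>>> maze.move west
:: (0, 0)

>>> maze.sense south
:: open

>>> stack.push south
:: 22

>>> maze.move south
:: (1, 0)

>>> maze.sense east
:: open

>>> stack.push east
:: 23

>>> maze.move east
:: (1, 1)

>>> maze.sense east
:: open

>>> stack.push east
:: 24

>>> maze.move east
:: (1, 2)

>>> maze.sense east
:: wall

>>> stack.pop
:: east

>>> maze.move west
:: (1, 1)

>>> stack.pop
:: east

>>> maze.move west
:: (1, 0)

>>> stack.pop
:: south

>>> maze.move north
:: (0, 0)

>>> stack.pop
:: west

>>> maze.move east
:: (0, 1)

>>> stack.pop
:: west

>>> maze.move east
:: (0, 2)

>>> stack.pop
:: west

>>> maze.move east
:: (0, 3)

>>> stack.pop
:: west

>>> maze.move east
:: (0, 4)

>>> stack.pop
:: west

>>> maze.move east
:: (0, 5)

>>> stack.pop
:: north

>>> maze.move south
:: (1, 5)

>>> stack.pop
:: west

>>> maze.move east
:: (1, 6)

>>> stack.pop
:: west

>>> maze.move east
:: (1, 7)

>>> stack.pop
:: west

>>> maze.move east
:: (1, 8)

>>> stack.pop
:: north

>>> maze.move south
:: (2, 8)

>>> stack.pop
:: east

>>> maze.move west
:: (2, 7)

>>> maze.sense south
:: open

>>> stack.push south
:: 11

>>> maze.move south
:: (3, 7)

>>> maze.sense west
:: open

>>> stack.push west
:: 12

>>> maze.move west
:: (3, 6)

>>> maze.sense south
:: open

>>> stack.push south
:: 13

>>> maze.move south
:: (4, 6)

>>> maze.sense east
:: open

>>> stack.push east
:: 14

>>> maze.move east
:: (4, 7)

>>> maze.sense east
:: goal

>>> maze.move east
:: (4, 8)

Answer: (4, 8)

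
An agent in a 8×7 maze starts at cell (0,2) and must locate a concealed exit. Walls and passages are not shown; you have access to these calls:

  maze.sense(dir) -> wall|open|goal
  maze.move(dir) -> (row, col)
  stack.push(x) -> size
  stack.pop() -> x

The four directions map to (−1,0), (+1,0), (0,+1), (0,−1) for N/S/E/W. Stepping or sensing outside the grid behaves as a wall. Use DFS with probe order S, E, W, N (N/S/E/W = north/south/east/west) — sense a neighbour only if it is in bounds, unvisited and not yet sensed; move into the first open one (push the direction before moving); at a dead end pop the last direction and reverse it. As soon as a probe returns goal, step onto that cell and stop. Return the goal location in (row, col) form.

Invoking sense using south, which returns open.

I try push using south, and see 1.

I try move using south, → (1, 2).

Invoking sense using south, and observe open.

I run push using south, giving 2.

Invoking move using south, giving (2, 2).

Using sense using south, and observe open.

I run push using south, and get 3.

Invoking move using south, yielding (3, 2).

Then sense using south, which returns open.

Then push using south, and observe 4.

I try move using south, which returns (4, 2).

Calling sense using south, → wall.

I use sense using east, and see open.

I try push using east, → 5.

Invoking move using east, and see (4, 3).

Calling sense using south, giving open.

Then push using south, → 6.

I invoke move using south, which returns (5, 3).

Now I run sense using south, and observe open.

Then push using south, and get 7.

Then move using south, : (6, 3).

Next I call sense using south, which returns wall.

Then sense using east, giving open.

I use push using east, which returns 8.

I use move using east, and observe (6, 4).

Using sense using south, which returns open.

I use push using south, : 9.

Now I run move using south, → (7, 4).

I use sense using east, and see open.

Now I run push using east, giving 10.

Then move using east, → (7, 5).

Using sense using east, — result: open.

I try push using east, → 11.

I call move using east, yielding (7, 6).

I try sense using north, : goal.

Then move using north, and observe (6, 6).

Answer: (6, 6)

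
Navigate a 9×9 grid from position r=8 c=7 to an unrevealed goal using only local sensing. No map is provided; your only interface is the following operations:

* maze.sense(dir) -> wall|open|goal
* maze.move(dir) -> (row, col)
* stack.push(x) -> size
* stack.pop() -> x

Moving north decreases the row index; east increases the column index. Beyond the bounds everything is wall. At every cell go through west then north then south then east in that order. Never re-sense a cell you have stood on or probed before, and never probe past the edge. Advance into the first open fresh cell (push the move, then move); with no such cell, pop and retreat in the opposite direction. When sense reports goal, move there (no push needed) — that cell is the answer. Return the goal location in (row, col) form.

-> maze.sense(west)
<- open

-> stack.push(west)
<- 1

-> maze.move(west)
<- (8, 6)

-> maze.sense(west)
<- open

-> stack.push(west)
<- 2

-> maze.move(west)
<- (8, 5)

-> maze.sense(west)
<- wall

-> maze.sense(north)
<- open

-> stack.push(north)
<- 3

-> maze.move(north)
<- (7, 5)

-> maze.sense(west)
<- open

-> stack.push(west)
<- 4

-> maze.move(west)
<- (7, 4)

-> maze.sense(west)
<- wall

-> maze.sense(north)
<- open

-> stack.push(north)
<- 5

-> maze.move(north)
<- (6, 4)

-> maze.sense(west)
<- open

-> stack.push(west)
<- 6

-> maze.move(west)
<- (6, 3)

-> maze.sense(west)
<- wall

-> maze.sense(north)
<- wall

-> stack.pop()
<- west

-> maze.move(east)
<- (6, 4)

-> maze.sense(north)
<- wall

-> maze.sense(east)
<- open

-> stack.push(east)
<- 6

-> maze.move(east)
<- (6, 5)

-> maze.sense(north)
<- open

-> stack.push(north)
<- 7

-> maze.move(north)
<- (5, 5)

-> maze.sense(north)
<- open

-> stack.push(north)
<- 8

-> maze.move(north)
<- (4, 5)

-> maze.sense(west)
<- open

-> stack.push(west)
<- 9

-> maze.move(west)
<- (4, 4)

-> maze.sense(west)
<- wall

-> maze.sense(north)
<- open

-> stack.push(north)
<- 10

-> maze.move(north)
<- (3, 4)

-> maze.sense(west)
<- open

-> stack.push(west)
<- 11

-> maze.move(west)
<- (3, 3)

-> maze.sense(west)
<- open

-> stack.push(west)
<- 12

-> maze.move(west)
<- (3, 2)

-> maze.sense(west)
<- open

-> stack.push(west)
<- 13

-> maze.move(west)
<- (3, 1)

-> maze.sense(west)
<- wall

-> maze.sense(north)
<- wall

-> maze.sense(south)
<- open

-> stack.push(south)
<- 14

-> maze.move(south)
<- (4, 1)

-> maze.sense(west)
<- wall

-> maze.sense(south)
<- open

-> stack.push(south)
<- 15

-> maze.move(south)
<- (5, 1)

-> maze.sense(west)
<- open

-> stack.push(west)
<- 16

-> maze.move(west)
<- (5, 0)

-> maze.sense(south)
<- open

-> stack.push(south)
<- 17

-> maze.move(south)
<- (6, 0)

-> maze.sense(south)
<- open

-> stack.push(south)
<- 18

-> maze.move(south)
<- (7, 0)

-> maze.sense(south)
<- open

-> stack.push(south)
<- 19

-> maze.move(south)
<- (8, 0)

-> maze.sense(east)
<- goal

-> maze.move(east)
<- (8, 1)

Answer: (8, 1)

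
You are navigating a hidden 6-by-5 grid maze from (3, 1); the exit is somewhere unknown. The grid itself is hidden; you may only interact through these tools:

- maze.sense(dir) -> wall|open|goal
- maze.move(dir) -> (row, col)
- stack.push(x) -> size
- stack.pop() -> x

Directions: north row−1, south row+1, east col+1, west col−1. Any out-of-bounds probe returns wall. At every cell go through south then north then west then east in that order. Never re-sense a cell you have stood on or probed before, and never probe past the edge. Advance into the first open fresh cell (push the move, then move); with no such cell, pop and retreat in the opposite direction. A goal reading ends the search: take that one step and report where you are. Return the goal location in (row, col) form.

;; maze.sense(dir=south) == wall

;; maze.sense(dir=north) == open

;; stack.push(x=north) == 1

;; maze.move(dir=north) == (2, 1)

;; maze.sense(dir=north) == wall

;; maze.sense(dir=west) == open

;; stack.push(x=west) == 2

;; maze.move(dir=west) == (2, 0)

;; maze.sense(dir=south) == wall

;; maze.sense(dir=north) == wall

;; stack.pop() == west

;; maze.move(dir=east) == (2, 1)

;; maze.sense(dir=east) == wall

;; stack.pop() == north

;; maze.move(dir=south) == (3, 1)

;; maze.sense(dir=east) == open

;; stack.push(x=east) == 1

;; maze.move(dir=east) == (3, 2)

;; maze.sense(dir=south) == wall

;; maze.sense(dir=east) == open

;; stack.push(x=east) == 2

;; maze.move(dir=east) == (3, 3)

;; maze.sense(dir=south) == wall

;; maze.sense(dir=north) == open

;; stack.push(x=north) == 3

;; maze.move(dir=north) == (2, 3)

;; maze.sense(dir=north) == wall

;; maze.sense(dir=east) == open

;; stack.push(x=east) == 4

;; maze.move(dir=east) == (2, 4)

;; maze.sense(dir=south) == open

;; stack.push(x=south) == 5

;; maze.move(dir=south) == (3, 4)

;; maze.sense(dir=south) == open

;; stack.push(x=south) == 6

;; maze.move(dir=south) == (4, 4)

;; maze.sense(dir=south) == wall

;; stack.pop() == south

;; maze.move(dir=north) == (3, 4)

;; stack.pop() == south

;; maze.move(dir=north) == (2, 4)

;; maze.sense(dir=north) == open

;; stack.push(x=north) == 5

;; maze.move(dir=north) == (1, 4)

;; maze.sense(dir=north) == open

;; stack.push(x=north) == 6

;; maze.move(dir=north) == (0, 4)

;; maze.sense(dir=west) == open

;; stack.push(x=west) == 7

;; maze.move(dir=west) == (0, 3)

;; maze.sense(dir=west) == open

;; stack.push(x=west) == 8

;; maze.move(dir=west) == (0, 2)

;; maze.sense(dir=south) == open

;; stack.push(x=south) == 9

;; maze.move(dir=south) == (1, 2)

;; stack.pop() == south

;; maze.move(dir=north) == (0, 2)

;; maze.sense(dir=west) == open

;; stack.push(x=west) == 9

;; maze.move(dir=west) == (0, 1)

;; maze.sense(dir=west) == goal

;; maze.move(dir=west) == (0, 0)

Answer: (0, 0)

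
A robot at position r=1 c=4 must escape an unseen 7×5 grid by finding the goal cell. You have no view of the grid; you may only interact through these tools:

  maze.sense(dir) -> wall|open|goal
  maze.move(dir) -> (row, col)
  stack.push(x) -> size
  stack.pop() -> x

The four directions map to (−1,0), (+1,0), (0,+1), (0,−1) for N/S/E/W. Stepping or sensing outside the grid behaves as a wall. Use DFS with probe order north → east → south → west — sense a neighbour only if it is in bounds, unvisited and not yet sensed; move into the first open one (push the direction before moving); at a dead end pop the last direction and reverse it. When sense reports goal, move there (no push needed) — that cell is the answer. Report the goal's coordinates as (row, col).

→ maze.sense(dir→north)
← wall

→ maze.sense(dir→south)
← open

→ stack.push(x→south)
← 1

→ maze.move(dir→south)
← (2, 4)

→ maze.sense(dir→south)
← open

→ stack.push(x→south)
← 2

→ maze.move(dir→south)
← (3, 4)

→ maze.sense(dir→south)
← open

→ stack.push(x→south)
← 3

→ maze.move(dir→south)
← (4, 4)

→ maze.sense(dir→south)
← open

→ stack.push(x→south)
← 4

→ maze.move(dir→south)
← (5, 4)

→ maze.sense(dir→south)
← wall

→ maze.sense(dir→west)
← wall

→ stack.pop()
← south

→ maze.move(dir→north)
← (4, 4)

→ maze.sense(dir→west)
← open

→ stack.push(x→west)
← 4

→ maze.move(dir→west)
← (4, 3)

→ maze.sense(dir→north)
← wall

→ maze.sense(dir→west)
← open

→ stack.push(x→west)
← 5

→ maze.move(dir→west)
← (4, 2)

→ maze.sense(dir→north)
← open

→ stack.push(x→north)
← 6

→ maze.move(dir→north)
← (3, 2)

→ maze.sense(dir→north)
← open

→ stack.push(x→north)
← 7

→ maze.move(dir→north)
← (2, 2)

→ maze.sense(dir→north)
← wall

→ maze.sense(dir→east)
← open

→ stack.push(x→east)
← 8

→ maze.move(dir→east)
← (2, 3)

→ maze.sense(dir→north)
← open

→ stack.push(x→north)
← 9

→ maze.move(dir→north)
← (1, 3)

→ maze.sense(dir→north)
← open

→ stack.push(x→north)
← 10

→ maze.move(dir→north)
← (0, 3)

→ maze.sense(dir→west)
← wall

→ stack.pop()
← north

→ maze.move(dir→south)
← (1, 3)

→ stack.pop()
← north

→ maze.move(dir→south)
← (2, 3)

→ stack.pop()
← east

→ maze.move(dir→west)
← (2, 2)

→ maze.sense(dir→west)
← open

→ stack.push(x→west)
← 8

→ maze.move(dir→west)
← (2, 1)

→ maze.sense(dir→north)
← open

→ stack.push(x→north)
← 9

→ maze.move(dir→north)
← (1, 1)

→ maze.sense(dir→north)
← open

→ stack.push(x→north)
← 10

→ maze.move(dir→north)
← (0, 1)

→ maze.sense(dir→west)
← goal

→ maze.move(dir→west)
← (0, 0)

Answer: (0, 0)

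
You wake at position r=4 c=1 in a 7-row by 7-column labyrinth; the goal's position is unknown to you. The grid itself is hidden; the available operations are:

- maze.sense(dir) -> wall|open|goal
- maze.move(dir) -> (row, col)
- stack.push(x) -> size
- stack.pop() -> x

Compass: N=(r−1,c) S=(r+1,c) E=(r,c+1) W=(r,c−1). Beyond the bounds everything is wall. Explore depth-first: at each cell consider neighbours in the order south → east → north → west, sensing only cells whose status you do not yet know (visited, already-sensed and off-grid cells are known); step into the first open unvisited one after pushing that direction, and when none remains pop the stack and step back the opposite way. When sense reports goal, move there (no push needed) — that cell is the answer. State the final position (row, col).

;; maze.sense(dir→south) -> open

;; stack.push(x→south) -> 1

;; maze.move(dir→south) -> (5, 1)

;; maze.sense(dir→south) -> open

;; stack.push(x→south) -> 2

;; maze.move(dir→south) -> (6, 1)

;; maze.sense(dir→east) -> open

;; stack.push(x→east) -> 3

;; maze.move(dir→east) -> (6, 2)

;; maze.sense(dir→east) -> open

;; stack.push(x→east) -> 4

;; maze.move(dir→east) -> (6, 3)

;; maze.sense(dir→east) -> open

;; stack.push(x→east) -> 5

;; maze.move(dir→east) -> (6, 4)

;; maze.sense(dir→east) -> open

;; stack.push(x→east) -> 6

;; maze.move(dir→east) -> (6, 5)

;; maze.sense(dir→east) -> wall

;; maze.sense(dir→north) -> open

;; stack.push(x→north) -> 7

;; maze.move(dir→north) -> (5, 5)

;; maze.sense(dir→east) -> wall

;; maze.sense(dir→north) -> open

;; stack.push(x→north) -> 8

;; maze.move(dir→north) -> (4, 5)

;; maze.sense(dir→east) -> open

;; stack.push(x→east) -> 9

;; maze.move(dir→east) -> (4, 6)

;; maze.sense(dir→north) -> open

;; stack.push(x→north) -> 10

;; maze.move(dir→north) -> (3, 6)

;; maze.sense(dir→north) -> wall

;; maze.sense(dir→west) -> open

;; stack.push(x→west) -> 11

;; maze.move(dir→west) -> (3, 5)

;; maze.sense(dir→north) -> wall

;; maze.sense(dir→west) -> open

;; stack.push(x→west) -> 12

;; maze.move(dir→west) -> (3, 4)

;; maze.sense(dir→south) -> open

;; stack.push(x→south) -> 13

;; maze.move(dir→south) -> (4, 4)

;; maze.sense(dir→south) -> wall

;; maze.sense(dir→west) -> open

;; stack.push(x→west) -> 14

;; maze.move(dir→west) -> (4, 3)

;; maze.sense(dir→south) -> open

;; stack.push(x→south) -> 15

;; maze.move(dir→south) -> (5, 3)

;; maze.sense(dir→west) -> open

;; stack.push(x→west) -> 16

;; maze.move(dir→west) -> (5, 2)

;; maze.sense(dir→north) -> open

;; stack.push(x→north) -> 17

;; maze.move(dir→north) -> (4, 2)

;; maze.sense(dir→north) -> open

;; stack.push(x→north) -> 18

;; maze.move(dir→north) -> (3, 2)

;; maze.sense(dir→east) -> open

;; stack.push(x→east) -> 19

;; maze.move(dir→east) -> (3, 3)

;; maze.sense(dir→north) -> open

;; stack.push(x→north) -> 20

;; maze.move(dir→north) -> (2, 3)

;; maze.sense(dir→east) -> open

;; stack.push(x→east) -> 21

;; maze.move(dir→east) -> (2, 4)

;; maze.sense(dir→north) -> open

;; stack.push(x→north) -> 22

;; maze.move(dir→north) -> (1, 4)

;; maze.sense(dir→east) -> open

;; stack.push(x→east) -> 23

;; maze.move(dir→east) -> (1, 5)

;; maze.sense(dir→east) -> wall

;; maze.sense(dir→north) -> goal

;; maze.move(dir→north) -> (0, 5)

Answer: (0, 5)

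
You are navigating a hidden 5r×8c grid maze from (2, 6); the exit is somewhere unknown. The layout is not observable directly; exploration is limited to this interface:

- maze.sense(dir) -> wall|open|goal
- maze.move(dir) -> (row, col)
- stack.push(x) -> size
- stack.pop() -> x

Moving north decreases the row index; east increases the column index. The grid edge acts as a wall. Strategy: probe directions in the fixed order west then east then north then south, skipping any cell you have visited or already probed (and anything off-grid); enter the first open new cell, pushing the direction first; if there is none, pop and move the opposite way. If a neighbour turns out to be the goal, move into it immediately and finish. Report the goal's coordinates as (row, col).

Act: sense[west]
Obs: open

Act: push[west]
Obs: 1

Act: move[west]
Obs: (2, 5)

Act: sense[west]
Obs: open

Act: push[west]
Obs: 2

Act: move[west]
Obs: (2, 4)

Act: sense[west]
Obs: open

Act: push[west]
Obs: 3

Act: move[west]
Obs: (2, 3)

Act: sense[west]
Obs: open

Act: push[west]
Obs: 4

Act: move[west]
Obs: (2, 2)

Act: sense[west]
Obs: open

Act: push[west]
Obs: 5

Act: move[west]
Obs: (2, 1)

Act: sense[west]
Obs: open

Act: push[west]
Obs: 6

Act: move[west]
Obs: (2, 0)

Act: sense[north]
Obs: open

Act: push[north]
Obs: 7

Act: move[north]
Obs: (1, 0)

Act: sense[east]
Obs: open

Act: push[east]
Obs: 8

Act: move[east]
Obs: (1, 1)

Act: sense[east]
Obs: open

Act: push[east]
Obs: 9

Act: move[east]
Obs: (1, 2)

Act: sense[east]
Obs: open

Act: push[east]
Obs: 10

Act: move[east]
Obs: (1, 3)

Act: sense[east]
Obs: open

Act: push[east]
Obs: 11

Act: move[east]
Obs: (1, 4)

Act: sense[east]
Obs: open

Act: push[east]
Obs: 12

Act: move[east]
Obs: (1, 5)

Act: sense[east]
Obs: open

Act: push[east]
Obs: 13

Act: move[east]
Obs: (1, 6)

Act: sense[east]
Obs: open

Act: push[east]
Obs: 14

Act: move[east]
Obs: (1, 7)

Act: sense[north]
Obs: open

Act: push[north]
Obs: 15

Act: move[north]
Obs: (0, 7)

Act: sense[west]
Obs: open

Act: push[west]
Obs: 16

Act: move[west]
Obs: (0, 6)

Act: sense[west]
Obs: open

Act: push[west]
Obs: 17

Act: move[west]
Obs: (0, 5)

Act: sense[west]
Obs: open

Act: push[west]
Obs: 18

Act: move[west]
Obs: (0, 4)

Act: sense[west]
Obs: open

Act: push[west]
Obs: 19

Act: move[west]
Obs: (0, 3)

Act: sense[west]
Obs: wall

Act: pop[]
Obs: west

Act: move[east]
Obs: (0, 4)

Act: pop[]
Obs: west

Act: move[east]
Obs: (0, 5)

Act: pop[]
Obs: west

Act: move[east]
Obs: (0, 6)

Act: pop[]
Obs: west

Act: move[east]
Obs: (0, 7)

Act: pop[]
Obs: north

Act: move[south]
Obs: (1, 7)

Act: sense[south]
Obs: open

Act: push[south]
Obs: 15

Act: move[south]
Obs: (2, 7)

Act: sense[south]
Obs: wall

Act: pop[]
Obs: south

Act: move[north]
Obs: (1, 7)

Act: pop[]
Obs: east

Act: move[west]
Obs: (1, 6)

Act: pop[]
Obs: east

Act: move[west]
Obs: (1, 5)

Act: pop[]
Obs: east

Act: move[west]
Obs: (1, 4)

Act: pop[]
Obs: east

Act: move[west]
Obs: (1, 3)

Act: pop[]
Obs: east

Act: move[west]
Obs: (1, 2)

Act: pop[]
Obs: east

Act: move[west]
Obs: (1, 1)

Act: sense[north]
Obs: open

Act: push[north]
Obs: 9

Act: move[north]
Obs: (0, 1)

Act: sense[west]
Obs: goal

Act: move[west]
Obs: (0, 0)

Answer: (0, 0)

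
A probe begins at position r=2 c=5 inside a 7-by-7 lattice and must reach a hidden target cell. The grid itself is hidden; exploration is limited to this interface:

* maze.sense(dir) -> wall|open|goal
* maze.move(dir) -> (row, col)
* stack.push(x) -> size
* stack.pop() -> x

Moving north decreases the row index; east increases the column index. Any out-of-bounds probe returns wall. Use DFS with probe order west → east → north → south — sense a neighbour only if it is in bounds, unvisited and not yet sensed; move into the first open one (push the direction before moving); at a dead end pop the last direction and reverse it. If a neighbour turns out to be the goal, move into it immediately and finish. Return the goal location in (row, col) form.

>> maze.sense(dir='west')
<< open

>> stack.push(x='west')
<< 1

>> maze.move(dir='west')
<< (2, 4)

>> maze.sense(dir='west')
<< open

>> stack.push(x='west')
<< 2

>> maze.move(dir='west')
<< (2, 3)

>> maze.sense(dir='west')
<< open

>> stack.push(x='west')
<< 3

>> maze.move(dir='west')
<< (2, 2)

>> maze.sense(dir='west')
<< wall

>> maze.sense(dir='north')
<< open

>> stack.push(x='north')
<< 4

>> maze.move(dir='north')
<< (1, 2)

>> maze.sense(dir='west')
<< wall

>> maze.sense(dir='east')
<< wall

>> maze.sense(dir='north')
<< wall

>> stack.pop()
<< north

>> maze.move(dir='south')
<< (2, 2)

>> maze.sense(dir='south')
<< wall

>> stack.pop()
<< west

>> maze.move(dir='east')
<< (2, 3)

>> maze.sense(dir='south')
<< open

>> stack.push(x='south')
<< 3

>> maze.move(dir='south')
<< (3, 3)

>> maze.sense(dir='east')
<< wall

>> maze.sense(dir='south')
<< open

>> stack.push(x='south')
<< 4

>> maze.move(dir='south')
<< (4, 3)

>> maze.sense(dir='west')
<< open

>> stack.push(x='west')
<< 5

>> maze.move(dir='west')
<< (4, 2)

>> maze.sense(dir='west')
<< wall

>> maze.sense(dir='south')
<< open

>> stack.push(x='south')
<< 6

>> maze.move(dir='south')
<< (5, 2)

>> maze.sense(dir='west')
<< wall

>> maze.sense(dir='east')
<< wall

>> maze.sense(dir='south')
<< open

>> stack.push(x='south')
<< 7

>> maze.move(dir='south')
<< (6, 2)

>> maze.sense(dir='west')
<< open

>> stack.push(x='west')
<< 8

>> maze.move(dir='west')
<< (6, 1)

>> maze.sense(dir='west')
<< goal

>> maze.move(dir='west')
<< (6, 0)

Answer: (6, 0)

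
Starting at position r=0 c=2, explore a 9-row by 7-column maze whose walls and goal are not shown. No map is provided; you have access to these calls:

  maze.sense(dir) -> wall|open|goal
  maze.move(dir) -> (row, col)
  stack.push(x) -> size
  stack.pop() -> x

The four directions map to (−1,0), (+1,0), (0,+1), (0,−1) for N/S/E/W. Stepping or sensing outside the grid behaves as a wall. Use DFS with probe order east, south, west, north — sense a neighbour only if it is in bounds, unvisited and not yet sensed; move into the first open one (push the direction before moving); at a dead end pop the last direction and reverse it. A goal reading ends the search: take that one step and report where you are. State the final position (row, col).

I use sense(dir: east), yielding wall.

I invoke sense(dir: south), which returns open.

Next I call push(x: south), which returns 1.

I use move(dir: south), and see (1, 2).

I try sense(dir: east), and get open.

Invoking push(x: east), and get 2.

Invoking move(dir: east), and see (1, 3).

Now I run sense(dir: east), → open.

Using push(x: east), and observe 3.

I run move(dir: east), — result: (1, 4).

Using sense(dir: east), yielding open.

Now I run push(x: east), — result: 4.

Next I call move(dir: east), which returns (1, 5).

I try sense(dir: east), → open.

Next I call push(x: east), : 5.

Using move(dir: east), giving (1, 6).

Then sense(dir: south), : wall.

Now I run sense(dir: north), : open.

Now I run push(x: north), and observe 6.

I run move(dir: north), which returns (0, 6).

I run sense(dir: west), → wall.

Using pop, : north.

I use move(dir: south), : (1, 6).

Calling pop, — result: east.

Next I call move(dir: west), — result: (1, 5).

I run sense(dir: south), → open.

Calling push(x: south), — result: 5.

I call move(dir: south), — result: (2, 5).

Now I run sense(dir: south), → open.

I run push(x: south), which returns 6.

Now I run move(dir: south), and see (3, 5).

Calling sense(dir: east), giving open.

Now I run push(x: east), giving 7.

I invoke move(dir: east), : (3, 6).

I invoke sense(dir: south), : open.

Calling push(x: south), and see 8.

Next I call move(dir: south), which returns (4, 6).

I invoke sense(dir: south), yielding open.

I call push(x: south), and observe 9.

Using move(dir: south), which returns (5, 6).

I use sense(dir: south), and observe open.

I call push(x: south), yielding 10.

Calling move(dir: south), and see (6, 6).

Calling sense(dir: south), which returns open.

I invoke push(x: south), which returns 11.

I use move(dir: south), → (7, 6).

Invoking sense(dir: south), and see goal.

I run move(dir: south), — result: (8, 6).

Answer: (8, 6)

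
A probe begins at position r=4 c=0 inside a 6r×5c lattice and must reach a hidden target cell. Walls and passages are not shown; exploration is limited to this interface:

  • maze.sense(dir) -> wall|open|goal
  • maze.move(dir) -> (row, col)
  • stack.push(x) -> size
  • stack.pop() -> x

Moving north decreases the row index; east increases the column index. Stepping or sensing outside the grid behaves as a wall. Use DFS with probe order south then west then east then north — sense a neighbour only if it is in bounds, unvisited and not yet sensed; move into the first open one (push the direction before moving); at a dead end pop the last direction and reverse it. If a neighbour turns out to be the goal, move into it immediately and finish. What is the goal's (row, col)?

Then sense using dir: south, and see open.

Invoking push using x: south, giving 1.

I call move using dir: south, and get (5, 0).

I call sense using dir: east, and see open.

Next I call push using x: east, and get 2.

I run move using dir: east, and get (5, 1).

I try sense using dir: east, : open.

Using push using x: east, which returns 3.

Then move using dir: east, and see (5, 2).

I try sense using dir: east, and see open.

I use push using x: east, and see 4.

I run move using dir: east, yielding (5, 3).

I run sense using dir: east, : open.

I try push using x: east, which returns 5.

Invoking move using dir: east, → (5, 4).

Invoking sense using dir: north, and get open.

Next I call push using x: north, → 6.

I try move using dir: north, : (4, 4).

Calling sense using dir: west, — result: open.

I use push using x: west, and get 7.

Now I run move using dir: west, and see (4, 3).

Invoking sense using dir: west, which returns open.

I try push using x: west, — result: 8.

Next I call move using dir: west, : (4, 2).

Invoking sense using dir: west, → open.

Calling push using x: west, → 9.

Then move using dir: west, and see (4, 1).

Then sense using dir: north, which returns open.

Then push using x: north, and get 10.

Then move using dir: north, : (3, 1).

Using sense using dir: west, and observe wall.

Invoking sense using dir: east, and see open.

Invoking push using x: east, → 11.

Invoking move using dir: east, yielding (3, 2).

Calling sense using dir: east, and see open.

I use push using x: east, yielding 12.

I call move using dir: east, and observe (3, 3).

Using sense using dir: east, yielding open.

I invoke push using x: east, and observe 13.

I use move using dir: east, which returns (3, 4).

Then sense using dir: north, — result: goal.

Then move using dir: north, and see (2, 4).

Answer: (2, 4)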